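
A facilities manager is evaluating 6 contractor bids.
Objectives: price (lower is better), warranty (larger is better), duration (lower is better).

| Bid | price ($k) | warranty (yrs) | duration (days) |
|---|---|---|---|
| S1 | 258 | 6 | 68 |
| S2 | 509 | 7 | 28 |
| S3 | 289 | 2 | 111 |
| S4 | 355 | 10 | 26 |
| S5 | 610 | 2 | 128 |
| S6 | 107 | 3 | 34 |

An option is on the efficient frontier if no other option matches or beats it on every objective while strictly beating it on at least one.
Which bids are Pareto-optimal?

S1: not dominated.
S2: dominated by S4 (price 355≤509, warranty 10≥7, duration 26≤28).
S3: dominated by S1 (price 258≤289, warranty 6≥2, duration 68≤111).
S4: not dominated (best warranty).
S5: dominated by S1 (price 258≤610, warranty 6≥2, duration 68≤128).
S6: not dominated (best price).

S1, S4, S6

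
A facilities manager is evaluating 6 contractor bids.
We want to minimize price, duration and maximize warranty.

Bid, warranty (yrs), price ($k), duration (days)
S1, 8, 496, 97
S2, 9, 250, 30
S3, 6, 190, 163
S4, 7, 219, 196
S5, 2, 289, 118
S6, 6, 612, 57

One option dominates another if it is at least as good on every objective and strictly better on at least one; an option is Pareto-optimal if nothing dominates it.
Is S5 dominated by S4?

No

S4 vs S5: S4 is worse on duration (196 vs 118), so it does not dominate S5.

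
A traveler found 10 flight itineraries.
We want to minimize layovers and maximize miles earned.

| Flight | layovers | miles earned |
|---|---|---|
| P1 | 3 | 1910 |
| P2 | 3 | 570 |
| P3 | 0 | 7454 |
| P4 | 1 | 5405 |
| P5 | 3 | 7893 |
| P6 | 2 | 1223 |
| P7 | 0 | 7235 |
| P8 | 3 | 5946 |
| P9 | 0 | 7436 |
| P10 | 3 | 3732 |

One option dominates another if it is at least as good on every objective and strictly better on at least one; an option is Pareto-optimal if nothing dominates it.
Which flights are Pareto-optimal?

P1: dominated by P3 (layovers 0≤3, miles earned 7454≥1910).
P2: dominated by P1 (layovers 3≤3, miles earned 1910≥570).
P3: not dominated.
P4: dominated by P3 (layovers 0≤1, miles earned 7454≥5405).
P5: not dominated (best miles earned).
P6: dominated by P3 (layovers 0≤2, miles earned 7454≥1223).
P7: dominated by P3 (layovers 0≤0, miles earned 7454≥7235).
P8: dominated by P3 (layovers 0≤3, miles earned 7454≥5946).
P9: dominated by P3 (layovers 0≤0, miles earned 7454≥7436).
P10: dominated by P3 (layovers 0≤3, miles earned 7454≥3732).

P3, P5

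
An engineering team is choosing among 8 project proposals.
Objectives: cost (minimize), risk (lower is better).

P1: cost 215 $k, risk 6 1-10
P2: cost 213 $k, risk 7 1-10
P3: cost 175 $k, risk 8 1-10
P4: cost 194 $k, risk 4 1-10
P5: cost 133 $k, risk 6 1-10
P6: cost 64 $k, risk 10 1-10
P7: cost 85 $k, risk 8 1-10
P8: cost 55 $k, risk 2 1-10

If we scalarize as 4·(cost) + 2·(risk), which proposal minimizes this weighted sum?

P8

P1: 4·215 + 2·6 = 872
P2: 4·213 + 2·7 = 866
P3: 4·175 + 2·8 = 716
P4: 4·194 + 2·4 = 784
P5: 4·133 + 2·6 = 544
P6: 4·64 + 2·10 = 276
P7: 4·85 + 2·8 = 356
P8: 4·55 + 2·2 = 224
Lowest: P8 at 224.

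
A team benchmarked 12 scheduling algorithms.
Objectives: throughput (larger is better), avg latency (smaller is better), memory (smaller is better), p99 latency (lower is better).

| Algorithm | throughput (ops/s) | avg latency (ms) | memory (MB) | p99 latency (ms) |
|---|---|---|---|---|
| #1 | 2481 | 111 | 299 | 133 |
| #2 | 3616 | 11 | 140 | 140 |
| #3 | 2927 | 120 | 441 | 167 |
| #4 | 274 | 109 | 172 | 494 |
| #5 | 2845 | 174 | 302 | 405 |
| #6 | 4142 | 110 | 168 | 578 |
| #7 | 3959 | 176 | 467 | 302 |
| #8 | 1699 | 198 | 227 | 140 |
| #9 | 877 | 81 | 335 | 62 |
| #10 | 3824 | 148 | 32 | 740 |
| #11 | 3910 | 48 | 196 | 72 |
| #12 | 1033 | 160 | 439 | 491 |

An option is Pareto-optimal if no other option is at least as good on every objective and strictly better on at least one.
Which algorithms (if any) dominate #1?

#11

#11: throughput 3910≥2481, avg latency 48≤111, memory 196≤299, p99 latency 72≤133 — dominates #1.
Others (#2, #3, #4, #5, #6, #7, #8, #9, #10, #12) are each worse than #1 on at least one objective.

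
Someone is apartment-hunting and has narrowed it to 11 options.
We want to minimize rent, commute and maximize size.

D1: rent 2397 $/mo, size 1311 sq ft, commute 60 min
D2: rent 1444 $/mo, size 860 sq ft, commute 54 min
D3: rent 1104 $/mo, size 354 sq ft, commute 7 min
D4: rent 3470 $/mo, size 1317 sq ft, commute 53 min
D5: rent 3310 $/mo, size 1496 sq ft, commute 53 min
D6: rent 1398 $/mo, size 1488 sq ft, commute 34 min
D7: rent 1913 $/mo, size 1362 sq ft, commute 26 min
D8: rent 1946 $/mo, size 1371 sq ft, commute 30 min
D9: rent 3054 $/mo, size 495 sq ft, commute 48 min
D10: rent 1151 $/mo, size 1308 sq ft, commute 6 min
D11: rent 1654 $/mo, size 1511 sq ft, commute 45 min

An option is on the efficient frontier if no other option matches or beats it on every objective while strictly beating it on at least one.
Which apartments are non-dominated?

D3, D6, D7, D8, D10, D11

D1: dominated by D6 (rent 1398≤2397, size 1488≥1311, commute 34≤60).
D2: dominated by D6 (rent 1398≤1444, size 1488≥860, commute 34≤54).
D3: not dominated (best rent).
D4: dominated by D5 (rent 3310≤3470, size 1496≥1317, commute 53≤53).
D5: dominated by D11 (rent 1654≤3310, size 1511≥1496, commute 45≤53).
D6: not dominated.
D7: not dominated.
D8: not dominated.
D9: dominated by D6 (rent 1398≤3054, size 1488≥495, commute 34≤48).
D10: not dominated (best commute).
D11: not dominated (best size).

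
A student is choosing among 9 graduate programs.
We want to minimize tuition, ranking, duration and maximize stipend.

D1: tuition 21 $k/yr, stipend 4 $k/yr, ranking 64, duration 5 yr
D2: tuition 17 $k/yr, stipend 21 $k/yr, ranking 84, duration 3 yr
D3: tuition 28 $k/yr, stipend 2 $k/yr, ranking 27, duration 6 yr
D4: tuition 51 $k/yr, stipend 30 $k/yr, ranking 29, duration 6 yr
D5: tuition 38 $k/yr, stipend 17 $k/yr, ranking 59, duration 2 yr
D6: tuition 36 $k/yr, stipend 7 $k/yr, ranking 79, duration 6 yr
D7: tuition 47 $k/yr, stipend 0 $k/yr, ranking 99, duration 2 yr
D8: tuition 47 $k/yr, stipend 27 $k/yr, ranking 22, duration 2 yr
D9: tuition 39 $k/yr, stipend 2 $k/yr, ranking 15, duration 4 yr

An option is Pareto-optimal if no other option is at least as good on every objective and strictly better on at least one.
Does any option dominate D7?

D5 vs D7: tuition 38≤47, stipend 17≥0, ranking 59≤99, duration 2≤2 — D5 is at least as good on every objective and strictly better on at least one, so D5 dominates D7.

Yes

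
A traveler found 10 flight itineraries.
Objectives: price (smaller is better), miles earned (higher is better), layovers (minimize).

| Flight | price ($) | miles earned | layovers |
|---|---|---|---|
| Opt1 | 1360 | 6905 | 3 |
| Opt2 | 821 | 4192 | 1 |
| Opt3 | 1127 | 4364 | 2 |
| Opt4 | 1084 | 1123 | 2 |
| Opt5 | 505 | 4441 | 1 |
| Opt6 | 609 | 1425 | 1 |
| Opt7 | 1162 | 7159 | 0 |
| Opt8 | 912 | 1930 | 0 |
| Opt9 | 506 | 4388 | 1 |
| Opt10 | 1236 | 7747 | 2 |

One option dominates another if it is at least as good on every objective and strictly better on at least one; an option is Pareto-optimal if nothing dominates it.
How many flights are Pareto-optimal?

Opt1: dominated by Opt7 (price 1162≤1360, miles earned 7159≥6905, layovers 0≤3).
Opt2: dominated by Opt5 (price 505≤821, miles earned 4441≥4192, layovers 1≤1).
Opt3: dominated by Opt5 (price 505≤1127, miles earned 4441≥4364, layovers 1≤2).
Opt4: dominated by Opt2 (price 821≤1084, miles earned 4192≥1123, layovers 1≤2).
Opt5: not dominated (best price).
Opt6: dominated by Opt5 (price 505≤609, miles earned 4441≥1425, layovers 1≤1).
Opt7: not dominated.
Opt8: not dominated.
Opt9: dominated by Opt5 (price 505≤506, miles earned 4441≥4388, layovers 1≤1).
Opt10: not dominated (best miles earned).
Pareto-optimal: Opt5, Opt7, Opt8, Opt10 → 4.

4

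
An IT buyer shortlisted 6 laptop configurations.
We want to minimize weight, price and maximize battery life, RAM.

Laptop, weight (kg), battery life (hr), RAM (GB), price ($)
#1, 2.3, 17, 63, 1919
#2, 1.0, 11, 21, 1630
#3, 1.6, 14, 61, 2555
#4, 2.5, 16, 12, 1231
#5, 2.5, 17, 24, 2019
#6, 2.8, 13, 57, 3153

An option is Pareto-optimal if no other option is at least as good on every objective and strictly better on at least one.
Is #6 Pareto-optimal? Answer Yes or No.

#1 vs #6: weight 2.3≤2.8, battery life 17≥13, RAM 63≥57, price 1919≤3153 — #1 is at least as good on every objective and strictly better on at least one, so #1 dominates #6.

No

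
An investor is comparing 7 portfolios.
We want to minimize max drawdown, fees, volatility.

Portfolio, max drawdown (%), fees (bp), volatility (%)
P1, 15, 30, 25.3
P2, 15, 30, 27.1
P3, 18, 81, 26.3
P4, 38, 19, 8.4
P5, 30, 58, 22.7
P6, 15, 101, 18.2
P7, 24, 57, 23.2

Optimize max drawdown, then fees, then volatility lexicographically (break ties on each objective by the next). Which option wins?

First minimize max drawdown: best is 15, kept {P1, P2, P6}.
Then minimize fees: best is 30, kept {P1, P2}.
Then minimize volatility: best is 25.3, kept {P1}.

P1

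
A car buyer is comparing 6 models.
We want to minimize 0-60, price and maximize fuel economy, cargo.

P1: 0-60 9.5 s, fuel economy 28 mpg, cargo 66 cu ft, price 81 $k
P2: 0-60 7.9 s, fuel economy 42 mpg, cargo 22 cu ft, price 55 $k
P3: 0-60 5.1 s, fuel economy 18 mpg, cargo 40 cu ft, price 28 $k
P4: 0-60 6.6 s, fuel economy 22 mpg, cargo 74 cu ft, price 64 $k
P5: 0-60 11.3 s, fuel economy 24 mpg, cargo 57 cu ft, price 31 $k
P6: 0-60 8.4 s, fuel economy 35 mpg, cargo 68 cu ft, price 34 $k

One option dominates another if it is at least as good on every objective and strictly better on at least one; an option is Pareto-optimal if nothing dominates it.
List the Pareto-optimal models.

P1: dominated by P6 (0-60 8.4≤9.5, fuel economy 35≥28, cargo 68≥66, price 34≤81).
P2: not dominated (best fuel economy).
P3: not dominated (best 0-60).
P4: not dominated (best cargo).
P5: not dominated.
P6: not dominated.

P2, P3, P4, P5, P6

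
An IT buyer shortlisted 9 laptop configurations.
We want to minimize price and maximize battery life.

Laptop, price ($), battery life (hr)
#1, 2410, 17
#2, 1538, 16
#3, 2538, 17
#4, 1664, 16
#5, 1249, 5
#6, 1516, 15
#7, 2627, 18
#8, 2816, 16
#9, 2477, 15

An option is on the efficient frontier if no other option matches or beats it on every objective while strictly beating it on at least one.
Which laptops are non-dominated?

#1, #2, #5, #6, #7

#1: not dominated.
#2: not dominated.
#3: dominated by #1 (price 2410≤2538, battery life 17≥17).
#4: dominated by #2 (price 1538≤1664, battery life 16≥16).
#5: not dominated (best price).
#6: not dominated.
#7: not dominated (best battery life).
#8: dominated by #1 (price 2410≤2816, battery life 17≥16).
#9: dominated by #1 (price 2410≤2477, battery life 17≥15).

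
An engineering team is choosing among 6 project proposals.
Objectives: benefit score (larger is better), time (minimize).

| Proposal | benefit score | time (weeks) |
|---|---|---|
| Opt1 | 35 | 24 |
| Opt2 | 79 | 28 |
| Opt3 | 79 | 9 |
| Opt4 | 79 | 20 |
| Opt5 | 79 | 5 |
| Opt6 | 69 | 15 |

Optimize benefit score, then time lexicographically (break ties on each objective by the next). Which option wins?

First maximize benefit score: best is 79, kept {Opt2, Opt3, Opt4, Opt5}.
Then minimize time: best is 5, kept {Opt5}.

Opt5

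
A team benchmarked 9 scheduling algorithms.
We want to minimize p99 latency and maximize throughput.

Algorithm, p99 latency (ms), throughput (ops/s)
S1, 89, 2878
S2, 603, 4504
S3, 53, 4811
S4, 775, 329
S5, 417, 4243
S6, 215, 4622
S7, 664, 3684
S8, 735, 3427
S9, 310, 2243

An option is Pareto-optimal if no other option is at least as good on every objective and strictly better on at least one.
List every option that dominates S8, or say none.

S2, S3, S5, S6, S7

S2: p99 latency 603≤735, throughput 4504≥3427 — dominates S8.
S3: p99 latency 53≤735, throughput 4811≥3427 — dominates S8.
S5: p99 latency 417≤735, throughput 4243≥3427 — dominates S8.
S6: p99 latency 215≤735, throughput 4622≥3427 — dominates S8.
S7: p99 latency 664≤735, throughput 3684≥3427 — dominates S8.
Others (S1, S4, S9) are each worse than S8 on at least one objective.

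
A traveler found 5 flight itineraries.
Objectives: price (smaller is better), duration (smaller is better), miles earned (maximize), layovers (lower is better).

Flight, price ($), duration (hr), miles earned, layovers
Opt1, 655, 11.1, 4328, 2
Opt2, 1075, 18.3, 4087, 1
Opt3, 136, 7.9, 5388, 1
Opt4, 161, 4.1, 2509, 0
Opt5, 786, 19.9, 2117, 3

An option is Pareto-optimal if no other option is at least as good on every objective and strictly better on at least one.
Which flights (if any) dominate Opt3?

Opt1: worse on price (655 vs 136).
Opt2: worse on price (1075 vs 136).
Opt4: worse on price (161 vs 136).
Opt5: worse on price (786 vs 136).
No option dominates Opt3.

none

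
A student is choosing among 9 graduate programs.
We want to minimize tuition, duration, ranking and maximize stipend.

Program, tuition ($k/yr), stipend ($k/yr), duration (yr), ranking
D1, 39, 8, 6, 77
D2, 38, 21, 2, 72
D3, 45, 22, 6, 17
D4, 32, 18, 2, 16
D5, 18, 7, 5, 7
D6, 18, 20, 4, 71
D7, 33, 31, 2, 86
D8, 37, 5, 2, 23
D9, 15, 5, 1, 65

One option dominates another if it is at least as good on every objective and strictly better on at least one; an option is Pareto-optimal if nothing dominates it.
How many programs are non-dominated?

7

D1: dominated by D2 (tuition 38≤39, stipend 21≥8, duration 2≤6, ranking 72≤77).
D2: not dominated.
D3: not dominated.
D4: not dominated.
D5: not dominated (best ranking).
D6: not dominated.
D7: not dominated (best stipend).
D8: dominated by D4 (tuition 32≤37, stipend 18≥5, duration 2≤2, ranking 16≤23).
D9: not dominated (best tuition).
Pareto-optimal: D2, D3, D4, D5, D6, D7, D9 → 7.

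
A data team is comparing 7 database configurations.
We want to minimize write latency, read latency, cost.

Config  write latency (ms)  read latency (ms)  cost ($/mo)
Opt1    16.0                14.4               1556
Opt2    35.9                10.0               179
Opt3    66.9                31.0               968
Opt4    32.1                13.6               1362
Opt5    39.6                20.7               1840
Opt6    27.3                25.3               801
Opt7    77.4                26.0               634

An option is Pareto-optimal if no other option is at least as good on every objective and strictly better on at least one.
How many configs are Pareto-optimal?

4

Opt1: not dominated (best write latency).
Opt2: not dominated (best read latency).
Opt3: dominated by Opt2 (write latency 35.9≤66.9, read latency 10.0≤31.0, cost 179≤968).
Opt4: not dominated.
Opt5: dominated by Opt1 (write latency 16.0≤39.6, read latency 14.4≤20.7, cost 1556≤1840).
Opt6: not dominated.
Opt7: dominated by Opt2 (write latency 35.9≤77.4, read latency 10.0≤26.0, cost 179≤634).
Pareto-optimal: Opt1, Opt2, Opt4, Opt6 → 4.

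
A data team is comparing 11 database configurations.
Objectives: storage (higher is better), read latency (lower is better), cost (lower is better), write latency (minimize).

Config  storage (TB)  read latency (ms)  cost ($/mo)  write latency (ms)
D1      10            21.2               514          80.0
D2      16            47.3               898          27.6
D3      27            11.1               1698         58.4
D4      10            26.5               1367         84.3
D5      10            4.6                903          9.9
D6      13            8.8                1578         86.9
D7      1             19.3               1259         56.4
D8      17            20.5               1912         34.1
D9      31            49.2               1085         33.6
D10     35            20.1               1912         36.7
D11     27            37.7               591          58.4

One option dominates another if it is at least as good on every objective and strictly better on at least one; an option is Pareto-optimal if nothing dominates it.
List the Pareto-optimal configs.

D1: not dominated (best cost).
D2: not dominated.
D3: not dominated.
D4: dominated by D1 (storage 10≥10, read latency 21.2≤26.5, cost 514≤1367, write latency 80.0≤84.3).
D5: not dominated (best read latency).
D6: not dominated.
D7: dominated by D5 (storage 10≥1, read latency 4.6≤19.3, cost 903≤1259, write latency 9.9≤56.4).
D8: not dominated.
D9: not dominated.
D10: not dominated (best storage).
D11: not dominated.

D1, D2, D3, D5, D6, D8, D9, D10, D11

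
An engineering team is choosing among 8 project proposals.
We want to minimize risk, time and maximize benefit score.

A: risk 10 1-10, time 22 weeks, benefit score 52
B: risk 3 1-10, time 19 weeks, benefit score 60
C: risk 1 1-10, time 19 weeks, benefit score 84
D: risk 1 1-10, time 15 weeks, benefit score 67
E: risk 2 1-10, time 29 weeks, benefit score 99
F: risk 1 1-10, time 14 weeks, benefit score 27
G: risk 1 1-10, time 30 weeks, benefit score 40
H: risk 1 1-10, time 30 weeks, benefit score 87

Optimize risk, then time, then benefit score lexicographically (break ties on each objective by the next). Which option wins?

First minimize risk: best is 1, kept {C, D, F, G, H}.
Then minimize time: best is 14, kept {F}.

F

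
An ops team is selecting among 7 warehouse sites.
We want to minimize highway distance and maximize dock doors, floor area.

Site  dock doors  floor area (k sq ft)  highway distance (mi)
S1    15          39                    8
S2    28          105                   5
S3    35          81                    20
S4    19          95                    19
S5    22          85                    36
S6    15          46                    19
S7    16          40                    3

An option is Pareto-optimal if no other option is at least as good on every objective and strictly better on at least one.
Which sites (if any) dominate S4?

S2

S2: dock doors 28≥19, floor area 105≥95, highway distance 5≤19 — dominates S4.
Others (S1, S3, S5, S6, S7) are each worse than S4 on at least one objective.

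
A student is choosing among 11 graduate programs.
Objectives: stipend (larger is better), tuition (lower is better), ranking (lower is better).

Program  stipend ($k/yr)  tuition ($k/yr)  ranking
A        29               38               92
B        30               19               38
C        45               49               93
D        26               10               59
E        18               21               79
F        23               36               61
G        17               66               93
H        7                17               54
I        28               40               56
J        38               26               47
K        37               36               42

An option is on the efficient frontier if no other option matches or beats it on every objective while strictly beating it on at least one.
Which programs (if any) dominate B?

A: worse on stipend (29 vs 30).
C: worse on tuition (49 vs 19).
D: worse on stipend (26 vs 30).
E: worse on stipend (18 vs 30).
F: worse on stipend (23 vs 30).
G: worse on stipend (17 vs 30).
H: worse on stipend (7 vs 30).
I: worse on stipend (28 vs 30).
J: worse on tuition (26 vs 19).
K: worse on tuition (36 vs 19).
No option dominates B.

none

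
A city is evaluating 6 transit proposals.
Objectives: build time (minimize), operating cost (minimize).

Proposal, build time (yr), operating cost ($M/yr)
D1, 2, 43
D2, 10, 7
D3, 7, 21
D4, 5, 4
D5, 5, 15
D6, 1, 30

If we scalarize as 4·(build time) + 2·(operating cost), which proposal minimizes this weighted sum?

D1: 4·2 + 2·43 = 94
D2: 4·10 + 2·7 = 54
D3: 4·7 + 2·21 = 70
D4: 4·5 + 2·4 = 28
D5: 4·5 + 2·15 = 50
D6: 4·1 + 2·30 = 64
Lowest: D4 at 28.

D4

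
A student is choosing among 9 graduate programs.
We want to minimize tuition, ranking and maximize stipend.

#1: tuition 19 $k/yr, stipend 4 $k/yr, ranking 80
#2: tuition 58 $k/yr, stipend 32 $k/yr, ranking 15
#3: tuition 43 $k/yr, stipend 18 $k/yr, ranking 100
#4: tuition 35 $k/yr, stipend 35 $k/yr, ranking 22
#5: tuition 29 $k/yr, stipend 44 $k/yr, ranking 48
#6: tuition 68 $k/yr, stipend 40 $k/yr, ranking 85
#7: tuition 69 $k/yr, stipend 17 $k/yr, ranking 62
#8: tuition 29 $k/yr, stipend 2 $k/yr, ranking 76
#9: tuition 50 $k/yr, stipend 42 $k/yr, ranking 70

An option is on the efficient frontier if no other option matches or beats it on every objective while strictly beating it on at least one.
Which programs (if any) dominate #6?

#5: tuition 29≤68, stipend 44≥40, ranking 48≤85 — dominates #6.
#9: tuition 50≤68, stipend 42≥40, ranking 70≤85 — dominates #6.
Others (#1, #2, #3, #4, #7, #8) are each worse than #6 on at least one objective.

#5, #9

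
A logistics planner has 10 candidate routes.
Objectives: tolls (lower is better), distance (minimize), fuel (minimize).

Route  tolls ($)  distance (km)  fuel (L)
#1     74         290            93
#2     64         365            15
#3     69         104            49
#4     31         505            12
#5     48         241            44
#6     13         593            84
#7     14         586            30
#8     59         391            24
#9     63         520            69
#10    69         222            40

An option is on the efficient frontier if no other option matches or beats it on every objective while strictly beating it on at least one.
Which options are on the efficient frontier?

#1: dominated by #3 (tolls 69≤74, distance 104≤290, fuel 49≤93).
#2: not dominated.
#3: not dominated (best distance).
#4: not dominated (best fuel).
#5: not dominated.
#6: not dominated (best tolls).
#7: not dominated.
#8: not dominated.
#9: dominated by #4 (tolls 31≤63, distance 505≤520, fuel 12≤69).
#10: not dominated.

#2, #3, #4, #5, #6, #7, #8, #10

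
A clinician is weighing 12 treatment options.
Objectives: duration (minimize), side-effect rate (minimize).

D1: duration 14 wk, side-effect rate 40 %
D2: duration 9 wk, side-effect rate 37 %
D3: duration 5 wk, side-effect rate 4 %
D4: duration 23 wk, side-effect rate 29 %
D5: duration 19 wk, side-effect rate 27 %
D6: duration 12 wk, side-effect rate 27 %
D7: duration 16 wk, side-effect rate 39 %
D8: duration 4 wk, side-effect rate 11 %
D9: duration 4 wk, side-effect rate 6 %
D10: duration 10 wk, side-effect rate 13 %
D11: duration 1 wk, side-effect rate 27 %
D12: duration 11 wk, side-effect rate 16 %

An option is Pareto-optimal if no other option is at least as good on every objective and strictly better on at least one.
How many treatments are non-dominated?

3

D1: dominated by D2 (duration 9≤14, side-effect rate 37≤40).
D2: dominated by D3 (duration 5≤9, side-effect rate 4≤37).
D3: not dominated (best side-effect rate).
D4: dominated by D3 (duration 5≤23, side-effect rate 4≤29).
D5: dominated by D3 (duration 5≤19, side-effect rate 4≤27).
D6: dominated by D3 (duration 5≤12, side-effect rate 4≤27).
D7: dominated by D2 (duration 9≤16, side-effect rate 37≤39).
D8: dominated by D9 (duration 4≤4, side-effect rate 6≤11).
D9: not dominated.
D10: dominated by D3 (duration 5≤10, side-effect rate 4≤13).
D11: not dominated (best duration).
D12: dominated by D3 (duration 5≤11, side-effect rate 4≤16).
Pareto-optimal: D3, D9, D11 → 3.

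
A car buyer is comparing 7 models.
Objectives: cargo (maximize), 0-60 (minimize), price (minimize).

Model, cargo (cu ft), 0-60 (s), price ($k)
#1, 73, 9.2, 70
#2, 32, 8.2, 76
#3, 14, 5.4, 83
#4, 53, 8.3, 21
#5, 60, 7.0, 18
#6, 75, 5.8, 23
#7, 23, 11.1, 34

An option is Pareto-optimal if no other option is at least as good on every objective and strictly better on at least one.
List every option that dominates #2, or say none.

#5: cargo 60≥32, 0-60 7.0≤8.2, price 18≤76 — dominates #2.
#6: cargo 75≥32, 0-60 5.8≤8.2, price 23≤76 — dominates #2.
Others (#1, #3, #4, #7) are each worse than #2 on at least one objective.

#5, #6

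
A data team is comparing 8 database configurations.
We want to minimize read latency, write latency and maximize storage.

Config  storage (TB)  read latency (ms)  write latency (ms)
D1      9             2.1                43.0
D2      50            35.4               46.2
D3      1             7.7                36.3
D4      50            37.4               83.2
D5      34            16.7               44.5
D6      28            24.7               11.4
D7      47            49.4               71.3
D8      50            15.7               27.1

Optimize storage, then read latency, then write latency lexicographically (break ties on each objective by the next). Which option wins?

First maximize storage: best is 50, kept {D2, D4, D8}.
Then minimize read latency: best is 15.7, kept {D8}.

D8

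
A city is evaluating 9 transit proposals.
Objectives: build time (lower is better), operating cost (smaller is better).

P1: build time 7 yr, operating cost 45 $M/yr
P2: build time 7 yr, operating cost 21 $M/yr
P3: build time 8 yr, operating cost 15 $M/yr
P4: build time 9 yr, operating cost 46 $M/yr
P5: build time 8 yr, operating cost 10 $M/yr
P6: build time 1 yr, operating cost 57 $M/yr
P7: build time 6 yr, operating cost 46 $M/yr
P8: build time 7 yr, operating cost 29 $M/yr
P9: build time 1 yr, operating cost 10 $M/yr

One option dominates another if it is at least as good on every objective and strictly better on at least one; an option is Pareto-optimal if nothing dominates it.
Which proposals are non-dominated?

P1: dominated by P2 (build time 7≤7, operating cost 21≤45).
P2: dominated by P9 (build time 1≤7, operating cost 10≤21).
P3: dominated by P5 (build time 8≤8, operating cost 10≤15).
P4: dominated by P1 (build time 7≤9, operating cost 45≤46).
P5: dominated by P9 (build time 1≤8, operating cost 10≤10).
P6: dominated by P9 (build time 1≤1, operating cost 10≤57).
P7: dominated by P9 (build time 1≤6, operating cost 10≤46).
P8: dominated by P2 (build time 7≤7, operating cost 21≤29).
P9: not dominated.

P9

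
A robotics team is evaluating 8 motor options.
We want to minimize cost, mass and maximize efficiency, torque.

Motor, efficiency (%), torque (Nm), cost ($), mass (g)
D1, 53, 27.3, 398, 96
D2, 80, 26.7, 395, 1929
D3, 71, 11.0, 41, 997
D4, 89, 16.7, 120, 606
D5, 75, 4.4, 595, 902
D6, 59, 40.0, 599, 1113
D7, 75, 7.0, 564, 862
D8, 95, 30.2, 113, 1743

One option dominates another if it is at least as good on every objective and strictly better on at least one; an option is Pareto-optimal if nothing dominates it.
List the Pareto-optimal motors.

D1: not dominated (best mass).
D2: dominated by D8 (efficiency 95≥80, torque 30.2≥26.7, cost 113≤395, mass 1743≤1929).
D3: not dominated (best cost).
D4: not dominated.
D5: dominated by D4 (efficiency 89≥75, torque 16.7≥4.4, cost 120≤595, mass 606≤902).
D6: not dominated (best torque).
D7: dominated by D4 (efficiency 89≥75, torque 16.7≥7.0, cost 120≤564, mass 606≤862).
D8: not dominated (best efficiency).

D1, D3, D4, D6, D8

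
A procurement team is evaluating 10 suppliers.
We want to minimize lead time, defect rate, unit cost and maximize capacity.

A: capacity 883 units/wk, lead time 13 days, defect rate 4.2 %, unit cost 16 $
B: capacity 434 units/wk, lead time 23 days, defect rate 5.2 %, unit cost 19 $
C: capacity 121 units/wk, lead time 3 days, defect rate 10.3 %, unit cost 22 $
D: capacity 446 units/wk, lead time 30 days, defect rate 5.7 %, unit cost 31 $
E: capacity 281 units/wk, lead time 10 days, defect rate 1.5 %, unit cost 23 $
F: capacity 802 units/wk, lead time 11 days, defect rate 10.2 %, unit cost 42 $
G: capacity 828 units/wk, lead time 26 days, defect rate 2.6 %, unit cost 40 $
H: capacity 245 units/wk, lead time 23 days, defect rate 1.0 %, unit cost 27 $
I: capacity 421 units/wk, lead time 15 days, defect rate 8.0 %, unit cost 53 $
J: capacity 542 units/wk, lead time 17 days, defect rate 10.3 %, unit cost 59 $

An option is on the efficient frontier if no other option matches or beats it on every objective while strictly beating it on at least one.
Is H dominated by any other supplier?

No

A: worse on defect rate (4.2 vs 1.0).
B: worse on defect rate (5.2 vs 1.0).
C: worse on capacity (121 vs 245).
D: worse on lead time (30 vs 23).
E: worse on defect rate (1.5 vs 1.0).
F: worse on defect rate (10.2 vs 1.0).
G: worse on lead time (26 vs 23).
I: worse on defect rate (8.0 vs 1.0).
J: worse on defect rate (10.3 vs 1.0).
No option is at least as good as H on every objective and strictly better on one.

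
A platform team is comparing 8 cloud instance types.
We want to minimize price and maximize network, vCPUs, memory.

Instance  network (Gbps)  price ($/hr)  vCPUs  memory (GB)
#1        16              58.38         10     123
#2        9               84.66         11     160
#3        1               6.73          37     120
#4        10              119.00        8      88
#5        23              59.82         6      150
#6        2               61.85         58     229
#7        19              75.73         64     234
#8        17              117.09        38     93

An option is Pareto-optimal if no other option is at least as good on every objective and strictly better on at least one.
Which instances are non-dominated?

#1: not dominated.
#2: dominated by #7 (network 19≥9, price 75.73≤84.66, vCPUs 64≥11, memory 234≥160).
#3: not dominated (best price).
#4: dominated by #1 (network 16≥10, price 58.38≤119.00, vCPUs 10≥8, memory 123≥88).
#5: not dominated (best network).
#6: not dominated.
#7: not dominated (best vCPUs).
#8: dominated by #7 (network 19≥17, price 75.73≤117.09, vCPUs 64≥38, memory 234≥93).

#1, #3, #5, #6, #7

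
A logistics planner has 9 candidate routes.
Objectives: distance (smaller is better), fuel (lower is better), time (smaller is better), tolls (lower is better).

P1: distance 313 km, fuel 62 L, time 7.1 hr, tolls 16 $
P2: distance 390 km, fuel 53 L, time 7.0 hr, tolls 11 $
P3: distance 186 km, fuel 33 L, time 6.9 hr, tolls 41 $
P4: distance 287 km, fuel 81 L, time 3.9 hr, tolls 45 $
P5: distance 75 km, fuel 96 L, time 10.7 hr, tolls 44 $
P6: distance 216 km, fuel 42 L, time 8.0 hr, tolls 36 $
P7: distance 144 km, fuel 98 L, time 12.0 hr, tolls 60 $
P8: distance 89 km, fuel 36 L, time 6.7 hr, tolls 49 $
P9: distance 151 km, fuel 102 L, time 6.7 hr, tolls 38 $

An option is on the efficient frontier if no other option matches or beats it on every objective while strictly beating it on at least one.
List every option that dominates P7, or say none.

P5, P8

P5: distance 75≤144, fuel 96≤98, time 10.7≤12.0, tolls 44≤60 — dominates P7.
P8: distance 89≤144, fuel 36≤98, time 6.7≤12.0, tolls 49≤60 — dominates P7.
Others (P1, P2, P3, P4, P6, P9) are each worse than P7 on at least one objective.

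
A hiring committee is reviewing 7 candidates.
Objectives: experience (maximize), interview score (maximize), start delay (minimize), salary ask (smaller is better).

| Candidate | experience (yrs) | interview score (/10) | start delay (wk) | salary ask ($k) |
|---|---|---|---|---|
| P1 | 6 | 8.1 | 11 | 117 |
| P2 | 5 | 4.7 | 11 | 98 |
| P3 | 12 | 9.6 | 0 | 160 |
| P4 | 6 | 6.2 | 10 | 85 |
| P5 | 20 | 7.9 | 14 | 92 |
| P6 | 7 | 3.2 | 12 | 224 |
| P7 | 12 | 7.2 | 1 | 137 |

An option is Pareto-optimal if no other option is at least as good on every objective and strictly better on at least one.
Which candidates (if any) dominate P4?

none

P1: worse on start delay (11 vs 10).
P2: worse on experience (5 vs 6).
P3: worse on salary ask (160 vs 85).
P5: worse on start delay (14 vs 10).
P6: worse on interview score (3.2 vs 6.2).
P7: worse on salary ask (137 vs 85).
No option dominates P4.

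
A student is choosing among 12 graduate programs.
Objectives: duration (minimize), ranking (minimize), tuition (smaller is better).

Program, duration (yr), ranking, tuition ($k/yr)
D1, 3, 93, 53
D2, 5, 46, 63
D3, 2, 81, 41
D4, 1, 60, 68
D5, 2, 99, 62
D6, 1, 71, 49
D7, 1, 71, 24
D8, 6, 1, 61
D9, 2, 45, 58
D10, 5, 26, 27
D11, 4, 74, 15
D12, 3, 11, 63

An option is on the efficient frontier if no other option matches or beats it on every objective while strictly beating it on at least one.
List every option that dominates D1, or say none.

D3, D6, D7

D3: duration 2≤3, ranking 81≤93, tuition 41≤53 — dominates D1.
D6: duration 1≤3, ranking 71≤93, tuition 49≤53 — dominates D1.
D7: duration 1≤3, ranking 71≤93, tuition 24≤53 — dominates D1.
Others (D2, D4, D5, D8, D9, D10, D11, D12) are each worse than D1 on at least one objective.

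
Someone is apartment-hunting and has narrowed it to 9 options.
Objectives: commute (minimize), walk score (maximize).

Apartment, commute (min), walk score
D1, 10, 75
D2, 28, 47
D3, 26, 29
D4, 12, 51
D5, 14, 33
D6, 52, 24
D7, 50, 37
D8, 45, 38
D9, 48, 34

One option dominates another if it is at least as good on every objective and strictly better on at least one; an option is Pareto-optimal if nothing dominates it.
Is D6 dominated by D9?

Yes

D9 vs D6: commute 48≤52, walk score 34≥24 — D9 is at least as good on every objective with at least one strict improvement.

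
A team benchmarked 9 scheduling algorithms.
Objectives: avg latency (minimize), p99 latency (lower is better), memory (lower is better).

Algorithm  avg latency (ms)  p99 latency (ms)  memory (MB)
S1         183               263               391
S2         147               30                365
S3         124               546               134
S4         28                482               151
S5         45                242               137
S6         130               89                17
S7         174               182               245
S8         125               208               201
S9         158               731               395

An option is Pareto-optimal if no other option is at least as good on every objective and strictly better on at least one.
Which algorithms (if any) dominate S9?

S2: avg latency 147≤158, p99 latency 30≤731, memory 365≤395 — dominates S9.
S3: avg latency 124≤158, p99 latency 546≤731, memory 134≤395 — dominates S9.
S4: avg latency 28≤158, p99 latency 482≤731, memory 151≤395 — dominates S9.
S5: avg latency 45≤158, p99 latency 242≤731, memory 137≤395 — dominates S9.
S6: avg latency 130≤158, p99 latency 89≤731, memory 17≤395 — dominates S9.
S8: avg latency 125≤158, p99 latency 208≤731, memory 201≤395 — dominates S9.
Others (S1, S7) are each worse than S9 on at least one objective.

S2, S3, S4, S5, S6, S8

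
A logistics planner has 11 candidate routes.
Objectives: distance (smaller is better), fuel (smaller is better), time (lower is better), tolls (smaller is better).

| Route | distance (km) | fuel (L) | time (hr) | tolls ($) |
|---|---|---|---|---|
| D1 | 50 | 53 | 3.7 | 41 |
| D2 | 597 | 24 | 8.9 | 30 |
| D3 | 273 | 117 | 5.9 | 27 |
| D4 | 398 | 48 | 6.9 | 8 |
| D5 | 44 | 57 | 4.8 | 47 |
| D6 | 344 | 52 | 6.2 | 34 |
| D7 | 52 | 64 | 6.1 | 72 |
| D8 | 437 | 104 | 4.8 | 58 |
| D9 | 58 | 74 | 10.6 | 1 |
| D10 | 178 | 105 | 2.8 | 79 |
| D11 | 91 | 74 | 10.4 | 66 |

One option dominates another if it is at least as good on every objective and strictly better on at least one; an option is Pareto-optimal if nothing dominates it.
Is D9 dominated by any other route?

No

D1: worse on tolls (41 vs 1).
D2: worse on distance (597 vs 58).
D3: worse on distance (273 vs 58).
D4: worse on distance (398 vs 58).
D5: worse on tolls (47 vs 1).
D6: worse on distance (344 vs 58).
D7: worse on tolls (72 vs 1).
D8: worse on distance (437 vs 58).
D10: worse on distance (178 vs 58).
D11: worse on distance (91 vs 58).
No option is at least as good as D9 on every objective and strictly better on one.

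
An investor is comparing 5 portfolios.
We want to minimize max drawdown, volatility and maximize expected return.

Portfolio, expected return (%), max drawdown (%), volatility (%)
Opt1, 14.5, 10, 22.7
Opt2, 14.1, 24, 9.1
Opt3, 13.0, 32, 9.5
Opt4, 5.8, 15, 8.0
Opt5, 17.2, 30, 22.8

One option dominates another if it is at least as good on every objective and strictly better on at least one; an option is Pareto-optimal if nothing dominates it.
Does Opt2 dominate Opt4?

No

Opt2 vs Opt4: Opt2 is worse on max drawdown (24 vs 15), so it does not dominate Opt4.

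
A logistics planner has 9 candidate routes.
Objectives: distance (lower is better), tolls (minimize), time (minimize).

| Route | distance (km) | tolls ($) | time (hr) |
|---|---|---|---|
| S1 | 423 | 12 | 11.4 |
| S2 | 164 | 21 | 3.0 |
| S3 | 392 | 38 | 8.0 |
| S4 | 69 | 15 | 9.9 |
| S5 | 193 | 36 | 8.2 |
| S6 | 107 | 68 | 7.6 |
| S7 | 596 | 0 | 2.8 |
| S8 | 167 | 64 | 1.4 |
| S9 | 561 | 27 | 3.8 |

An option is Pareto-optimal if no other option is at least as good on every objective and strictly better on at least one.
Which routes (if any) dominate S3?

S2: distance 164≤392, tolls 21≤38, time 3.0≤8.0 — dominates S3.
Others (S1, S4, S5, S6, S7, S8, S9) are each worse than S3 on at least one objective.

S2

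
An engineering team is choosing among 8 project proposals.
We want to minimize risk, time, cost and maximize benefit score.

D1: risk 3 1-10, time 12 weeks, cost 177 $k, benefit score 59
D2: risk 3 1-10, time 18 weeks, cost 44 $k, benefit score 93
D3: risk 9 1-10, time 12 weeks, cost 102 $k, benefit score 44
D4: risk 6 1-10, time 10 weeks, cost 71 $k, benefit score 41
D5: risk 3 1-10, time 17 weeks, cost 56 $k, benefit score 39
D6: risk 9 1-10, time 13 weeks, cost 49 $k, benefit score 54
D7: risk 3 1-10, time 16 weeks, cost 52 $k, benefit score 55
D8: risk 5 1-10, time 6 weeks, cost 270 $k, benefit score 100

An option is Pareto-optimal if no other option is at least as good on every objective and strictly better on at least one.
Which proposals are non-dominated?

D1: not dominated.
D2: not dominated (best cost).
D3: not dominated.
D4: not dominated.
D5: dominated by D7 (risk 3≤3, time 16≤17, cost 52≤56, benefit score 55≥39).
D6: not dominated.
D7: not dominated.
D8: not dominated (best time).

D1, D2, D3, D4, D6, D7, D8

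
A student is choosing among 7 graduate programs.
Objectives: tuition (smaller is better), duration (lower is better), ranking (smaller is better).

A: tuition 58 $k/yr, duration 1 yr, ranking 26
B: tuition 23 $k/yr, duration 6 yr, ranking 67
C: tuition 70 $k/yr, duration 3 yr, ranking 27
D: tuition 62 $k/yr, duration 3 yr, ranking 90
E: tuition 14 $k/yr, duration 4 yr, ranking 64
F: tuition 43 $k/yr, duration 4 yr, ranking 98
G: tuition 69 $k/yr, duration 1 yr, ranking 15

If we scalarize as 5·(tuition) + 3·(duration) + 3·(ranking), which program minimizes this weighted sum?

E

A: 5·58 + 3·1 + 3·26 = 371
B: 5·23 + 3·6 + 3·67 = 334
C: 5·70 + 3·3 + 3·27 = 440
D: 5·62 + 3·3 + 3·90 = 589
E: 5·14 + 3·4 + 3·64 = 274
F: 5·43 + 3·4 + 3·98 = 521
G: 5·69 + 3·1 + 3·15 = 393
Lowest: E at 274.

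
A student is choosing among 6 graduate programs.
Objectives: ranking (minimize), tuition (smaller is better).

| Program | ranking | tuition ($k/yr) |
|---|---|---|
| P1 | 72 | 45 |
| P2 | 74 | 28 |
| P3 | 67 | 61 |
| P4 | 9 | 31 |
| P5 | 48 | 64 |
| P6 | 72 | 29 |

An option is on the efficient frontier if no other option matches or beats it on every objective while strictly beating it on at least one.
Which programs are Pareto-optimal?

P2, P4, P6

P1: dominated by P4 (ranking 9≤72, tuition 31≤45).
P2: not dominated (best tuition).
P3: dominated by P4 (ranking 9≤67, tuition 31≤61).
P4: not dominated (best ranking).
P5: dominated by P4 (ranking 9≤48, tuition 31≤64).
P6: not dominated.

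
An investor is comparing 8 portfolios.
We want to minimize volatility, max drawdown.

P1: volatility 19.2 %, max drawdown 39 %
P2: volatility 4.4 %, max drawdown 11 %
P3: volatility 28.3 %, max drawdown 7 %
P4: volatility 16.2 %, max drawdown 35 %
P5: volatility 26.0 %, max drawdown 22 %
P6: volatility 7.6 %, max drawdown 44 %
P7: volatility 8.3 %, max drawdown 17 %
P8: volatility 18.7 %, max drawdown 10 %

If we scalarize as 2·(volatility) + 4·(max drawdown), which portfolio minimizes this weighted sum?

P2

P1: 2·19.2 + 4·39 = 194.4
P2: 2·4.4 + 4·11 = 52.8
P3: 2·28.3 + 4·7 = 84.6
P4: 2·16.2 + 4·35 = 172.4
P5: 2·26.0 + 4·22 = 140.0
P6: 2·7.6 + 4·44 = 191.2
P7: 2·8.3 + 4·17 = 84.6
P8: 2·18.7 + 4·10 = 77.4
Lowest: P2 at 52.8.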